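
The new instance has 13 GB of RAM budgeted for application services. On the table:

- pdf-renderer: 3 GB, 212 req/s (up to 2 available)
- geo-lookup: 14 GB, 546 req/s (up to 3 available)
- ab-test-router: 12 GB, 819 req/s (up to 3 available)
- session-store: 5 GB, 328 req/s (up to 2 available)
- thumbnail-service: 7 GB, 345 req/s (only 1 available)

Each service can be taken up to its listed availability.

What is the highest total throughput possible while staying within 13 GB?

The ratio heuristic lands on 2×pdf-renderer + session-store (752) but leaves 2 GB idle.
The 3 GB tied up in pdf-renderer is better spent on session-store — total rises to 868 (13 GB).
That's the maximum — no swap from here does better than 868.

868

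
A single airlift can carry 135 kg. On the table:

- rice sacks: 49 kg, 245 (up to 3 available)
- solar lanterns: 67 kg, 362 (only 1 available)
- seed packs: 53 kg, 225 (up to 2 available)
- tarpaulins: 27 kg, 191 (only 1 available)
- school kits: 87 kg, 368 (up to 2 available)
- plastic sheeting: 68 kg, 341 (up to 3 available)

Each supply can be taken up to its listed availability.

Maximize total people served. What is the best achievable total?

703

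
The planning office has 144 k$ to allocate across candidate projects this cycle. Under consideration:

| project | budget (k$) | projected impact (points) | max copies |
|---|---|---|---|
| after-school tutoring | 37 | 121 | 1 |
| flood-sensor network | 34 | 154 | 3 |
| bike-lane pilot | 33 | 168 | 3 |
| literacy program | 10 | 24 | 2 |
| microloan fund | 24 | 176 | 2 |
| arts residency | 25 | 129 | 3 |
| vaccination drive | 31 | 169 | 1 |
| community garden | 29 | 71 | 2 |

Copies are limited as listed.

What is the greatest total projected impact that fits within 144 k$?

The ratio heuristic lands on literacy program + 2×microloan fund + 2×arts residency + vaccination drive (803) but leaves 5 k$ idle.
The 35 k$ tied up in literacy program and arts residency is better spent on bike-lane pilot — total rises to 818 (137 k$).
No other feasible combination exceeds 818.

818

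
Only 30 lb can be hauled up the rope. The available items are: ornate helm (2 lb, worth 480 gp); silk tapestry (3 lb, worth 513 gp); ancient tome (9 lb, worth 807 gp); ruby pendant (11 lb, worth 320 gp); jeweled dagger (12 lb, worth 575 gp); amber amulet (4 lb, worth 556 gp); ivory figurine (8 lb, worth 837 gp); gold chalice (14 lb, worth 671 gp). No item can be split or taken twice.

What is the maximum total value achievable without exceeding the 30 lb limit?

3193

Density check — ornate helm 240.00, silk tapestry 171.00, amber amulet 139.00 are the best per lb.
The ratio ordering already packs tightly: ornate helm + silk tapestry + ancient tome + amber amulet + ivory figurine, 26 lb, 3193.
Next best is ornate helm + silk tapestry + jeweled dagger + amber amulet + ivory figurine at 2961 (29 lb) — short by 232.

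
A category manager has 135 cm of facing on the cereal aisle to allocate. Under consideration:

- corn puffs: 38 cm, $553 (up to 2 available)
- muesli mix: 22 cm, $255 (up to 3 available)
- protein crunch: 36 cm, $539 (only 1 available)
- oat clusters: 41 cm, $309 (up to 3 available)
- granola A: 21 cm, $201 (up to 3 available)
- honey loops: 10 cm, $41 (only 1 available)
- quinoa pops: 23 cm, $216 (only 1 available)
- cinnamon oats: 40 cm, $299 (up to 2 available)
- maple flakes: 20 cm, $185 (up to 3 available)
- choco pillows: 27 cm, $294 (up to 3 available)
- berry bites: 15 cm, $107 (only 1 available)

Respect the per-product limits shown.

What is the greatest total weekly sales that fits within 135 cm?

By weekly sales per cm: protein crunch 14.97, corn puffs 14.55, muesli mix 11.59, choco pillows 10.89 lead.
2×corn puffs + muesli mix + protein crunch uses 134 of the 135 cm and totals 1900.

1900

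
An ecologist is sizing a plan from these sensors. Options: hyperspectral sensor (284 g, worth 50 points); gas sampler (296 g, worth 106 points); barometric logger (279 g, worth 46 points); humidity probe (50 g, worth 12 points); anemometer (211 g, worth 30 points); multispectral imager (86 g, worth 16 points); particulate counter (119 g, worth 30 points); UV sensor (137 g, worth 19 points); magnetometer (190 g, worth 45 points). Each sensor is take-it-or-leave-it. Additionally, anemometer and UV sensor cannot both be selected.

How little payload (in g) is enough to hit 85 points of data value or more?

Need the lightest bundle worth ≥ 85.
gas sampler reaches 106 using 296 g.
No combination under 296 g hits 85.

296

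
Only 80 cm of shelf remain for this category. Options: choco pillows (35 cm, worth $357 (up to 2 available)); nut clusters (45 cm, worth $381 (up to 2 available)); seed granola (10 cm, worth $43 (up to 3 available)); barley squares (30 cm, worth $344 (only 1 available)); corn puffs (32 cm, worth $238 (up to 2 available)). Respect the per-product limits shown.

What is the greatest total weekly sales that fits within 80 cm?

Ranking by ratio (weekly sales/cm): barley squares 11.47, choco pillows 10.20, nut clusters 8.47.
Greedy by ratio would take choco pillows + seed granola + barley squares: 75 cm used, total 744.
Replace barley squares with choco pillows: the trade gains 13 net, giving 757 at 80 cm.

757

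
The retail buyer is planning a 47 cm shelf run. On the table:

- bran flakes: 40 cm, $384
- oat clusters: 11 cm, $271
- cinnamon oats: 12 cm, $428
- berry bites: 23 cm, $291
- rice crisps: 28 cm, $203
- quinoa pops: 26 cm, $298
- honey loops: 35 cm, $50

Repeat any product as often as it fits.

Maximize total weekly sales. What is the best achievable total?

1555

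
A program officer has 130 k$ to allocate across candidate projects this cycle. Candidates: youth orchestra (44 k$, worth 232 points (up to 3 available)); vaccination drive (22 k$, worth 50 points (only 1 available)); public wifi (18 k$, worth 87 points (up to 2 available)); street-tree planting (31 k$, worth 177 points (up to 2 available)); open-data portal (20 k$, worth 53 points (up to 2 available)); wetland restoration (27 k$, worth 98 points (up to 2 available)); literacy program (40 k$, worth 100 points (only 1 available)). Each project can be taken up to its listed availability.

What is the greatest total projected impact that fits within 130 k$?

Best packing: youth orchestra + public wifi + 2×street-tree planting — 124 k$, 673 total.

673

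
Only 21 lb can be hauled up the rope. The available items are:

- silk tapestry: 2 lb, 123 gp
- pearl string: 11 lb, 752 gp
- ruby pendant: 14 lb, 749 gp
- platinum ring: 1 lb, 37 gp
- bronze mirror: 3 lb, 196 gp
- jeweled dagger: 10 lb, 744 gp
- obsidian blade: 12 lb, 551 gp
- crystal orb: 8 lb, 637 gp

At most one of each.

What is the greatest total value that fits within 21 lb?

1577

Bronze mirror + jeweled dagger + crystal orb uses 21 of the 21 lb and totals 1577.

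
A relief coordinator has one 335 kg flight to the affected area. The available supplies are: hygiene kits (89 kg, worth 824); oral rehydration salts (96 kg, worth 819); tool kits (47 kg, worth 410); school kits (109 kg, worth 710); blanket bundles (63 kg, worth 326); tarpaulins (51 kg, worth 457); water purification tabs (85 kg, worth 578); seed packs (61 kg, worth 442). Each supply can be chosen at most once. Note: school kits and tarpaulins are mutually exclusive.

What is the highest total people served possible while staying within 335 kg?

2711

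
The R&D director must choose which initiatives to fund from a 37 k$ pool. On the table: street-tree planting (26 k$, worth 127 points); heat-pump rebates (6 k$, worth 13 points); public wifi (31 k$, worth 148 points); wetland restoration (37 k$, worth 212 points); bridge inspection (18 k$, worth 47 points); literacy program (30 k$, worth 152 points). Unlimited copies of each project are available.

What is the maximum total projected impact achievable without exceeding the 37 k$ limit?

The ratio ordering already packs tightly: wetland restoration, 37 k$, 212.

212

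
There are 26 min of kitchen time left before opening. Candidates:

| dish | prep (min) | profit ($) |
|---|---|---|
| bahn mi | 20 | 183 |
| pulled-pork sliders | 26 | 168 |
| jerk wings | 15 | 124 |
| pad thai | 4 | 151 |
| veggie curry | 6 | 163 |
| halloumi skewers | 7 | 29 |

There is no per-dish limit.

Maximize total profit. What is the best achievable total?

918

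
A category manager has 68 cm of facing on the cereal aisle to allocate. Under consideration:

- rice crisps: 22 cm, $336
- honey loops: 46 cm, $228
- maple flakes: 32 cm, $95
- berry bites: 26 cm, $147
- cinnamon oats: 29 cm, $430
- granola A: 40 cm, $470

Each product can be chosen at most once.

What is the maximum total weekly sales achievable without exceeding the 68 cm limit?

806

Ranking by ratio (weekly sales/cm): rice crisps 15.27, cinnamon oats 14.83, granola A 11.75.
Greedy by ratio would take rice crisps + cinnamon oats: 51 cm used, total 766.
The 29 cm tied up in cinnamon oats is better spent on granola A — total rises to 806 (62 cm).
Nothing else within 68 cm beats 806.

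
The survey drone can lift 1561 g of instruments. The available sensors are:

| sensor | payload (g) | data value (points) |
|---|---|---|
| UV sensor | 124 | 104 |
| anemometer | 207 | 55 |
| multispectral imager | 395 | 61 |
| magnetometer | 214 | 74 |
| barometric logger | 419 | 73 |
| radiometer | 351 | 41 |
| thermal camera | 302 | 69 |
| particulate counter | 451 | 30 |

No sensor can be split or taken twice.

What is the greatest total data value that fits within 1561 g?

Taking the top-ratio sensors first gives UV sensor + anemometer + magnetometer + barometric logger + thermal camera for 375 (1266 g).
Dropping anemometer frees 207 g; slotting in multispectral imager (395 g) lifts the total to 381 at 1454 g.

381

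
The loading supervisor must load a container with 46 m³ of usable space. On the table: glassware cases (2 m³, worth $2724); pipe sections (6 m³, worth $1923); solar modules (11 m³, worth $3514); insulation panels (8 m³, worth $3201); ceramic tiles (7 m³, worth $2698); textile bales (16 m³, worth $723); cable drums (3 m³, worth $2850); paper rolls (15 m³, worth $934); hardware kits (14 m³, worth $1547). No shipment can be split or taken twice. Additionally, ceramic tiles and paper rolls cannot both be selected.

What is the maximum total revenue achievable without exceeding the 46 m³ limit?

16910

Glassware cases + pipe sections + solar modules + insulation panels + ceramic tiles + cable drums uses 37 of the 46 m³ and totals 16910.
The closest alternative, glassware cases + solar modules + insulation panels + ceramic tiles + cable drums + hardware kits, reaches only 16534.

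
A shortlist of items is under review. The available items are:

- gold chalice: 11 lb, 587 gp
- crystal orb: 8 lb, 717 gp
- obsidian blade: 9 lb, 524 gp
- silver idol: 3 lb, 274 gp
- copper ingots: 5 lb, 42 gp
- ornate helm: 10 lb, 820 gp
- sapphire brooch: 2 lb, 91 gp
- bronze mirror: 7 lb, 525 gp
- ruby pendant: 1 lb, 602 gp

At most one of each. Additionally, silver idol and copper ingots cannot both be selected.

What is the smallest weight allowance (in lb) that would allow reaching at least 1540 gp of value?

12

Minimise lb subject to total value ≥ 1540.
crystal orb + silver idol + ruby pendant: 1593 value at 12 lb.
Any bundle with less than 12 lb falls short of 1540.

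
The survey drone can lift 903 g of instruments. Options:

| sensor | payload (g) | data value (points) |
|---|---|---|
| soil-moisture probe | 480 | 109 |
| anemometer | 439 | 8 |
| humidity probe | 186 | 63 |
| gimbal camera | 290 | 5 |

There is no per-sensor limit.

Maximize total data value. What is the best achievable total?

By data value per g: humidity probe 0.34, soil-moisture probe 0.23, anemometer 0.02, gimbal camera 0.02 lead.
Best packing: 4×humidity probe — 744 g, 252 total.

252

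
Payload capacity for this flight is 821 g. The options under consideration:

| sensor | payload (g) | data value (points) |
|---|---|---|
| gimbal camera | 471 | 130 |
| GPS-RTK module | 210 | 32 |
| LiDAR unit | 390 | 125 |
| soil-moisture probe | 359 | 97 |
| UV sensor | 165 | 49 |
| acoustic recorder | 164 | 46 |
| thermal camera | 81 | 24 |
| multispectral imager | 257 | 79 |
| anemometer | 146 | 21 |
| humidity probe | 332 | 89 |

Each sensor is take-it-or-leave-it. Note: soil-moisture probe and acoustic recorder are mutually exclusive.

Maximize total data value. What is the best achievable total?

253

Density check — LiDAR unit 0.32, multispectral imager 0.31, UV sensor 0.30, thermal camera 0.30 are the best per g.
Taking LiDAR unit + UV sensor + multispectral imager: 812 g used, 253 in data value.
Every other selection either busts 821 g or breaks a pairing rule or fails to beat 253.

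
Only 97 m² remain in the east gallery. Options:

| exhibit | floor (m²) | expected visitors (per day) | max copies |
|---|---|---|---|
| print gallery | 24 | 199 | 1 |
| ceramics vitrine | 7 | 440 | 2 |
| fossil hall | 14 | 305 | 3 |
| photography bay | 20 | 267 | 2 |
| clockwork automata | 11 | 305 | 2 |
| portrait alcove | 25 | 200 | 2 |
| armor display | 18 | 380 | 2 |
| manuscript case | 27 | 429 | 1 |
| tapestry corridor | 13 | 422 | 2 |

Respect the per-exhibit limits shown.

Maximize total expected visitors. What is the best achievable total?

3019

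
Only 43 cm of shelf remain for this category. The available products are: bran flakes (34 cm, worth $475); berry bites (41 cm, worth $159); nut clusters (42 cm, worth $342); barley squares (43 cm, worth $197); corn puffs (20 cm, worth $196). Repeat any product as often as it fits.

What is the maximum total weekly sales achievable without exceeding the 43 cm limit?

475

Best packing: bran flakes — 34 cm, 475 total.
No other feasible combination exceeds 475.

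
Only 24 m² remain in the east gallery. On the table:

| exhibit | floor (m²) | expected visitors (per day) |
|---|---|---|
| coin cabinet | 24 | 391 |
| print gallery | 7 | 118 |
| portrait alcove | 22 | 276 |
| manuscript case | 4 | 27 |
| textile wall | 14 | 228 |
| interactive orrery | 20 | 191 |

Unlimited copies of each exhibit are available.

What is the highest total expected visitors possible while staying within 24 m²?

The ratio heuristic lands on 3×print gallery (354) but leaves 3 m² idle.
Replace 3×print gallery with coin cabinet: the trade gains 37 net, giving 391 at 24 m².
Nothing else within 24 m² beats 391.

391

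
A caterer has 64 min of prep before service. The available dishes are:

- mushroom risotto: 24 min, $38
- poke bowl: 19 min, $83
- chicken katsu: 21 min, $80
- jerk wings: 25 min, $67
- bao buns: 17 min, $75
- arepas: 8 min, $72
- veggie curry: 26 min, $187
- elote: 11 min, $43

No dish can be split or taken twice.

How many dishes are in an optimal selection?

Optimal total is 385.
poke bowl + arepas + veggie curry + elote hits 385 at 64 min.
Every optimal selection uses 4 dishes.

4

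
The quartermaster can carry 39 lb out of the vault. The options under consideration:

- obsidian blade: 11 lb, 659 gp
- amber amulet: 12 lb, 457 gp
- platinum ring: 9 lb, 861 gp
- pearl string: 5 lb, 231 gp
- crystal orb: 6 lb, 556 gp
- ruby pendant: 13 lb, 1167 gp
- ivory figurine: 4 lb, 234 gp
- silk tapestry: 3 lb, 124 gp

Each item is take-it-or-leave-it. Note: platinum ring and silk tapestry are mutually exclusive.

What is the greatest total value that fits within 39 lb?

3243

Obsidian blade + platinum ring + crystal orb + ruby pendant uses 39 of the 39 lb and totals 3243.
No other feasible combination exceeds 3243.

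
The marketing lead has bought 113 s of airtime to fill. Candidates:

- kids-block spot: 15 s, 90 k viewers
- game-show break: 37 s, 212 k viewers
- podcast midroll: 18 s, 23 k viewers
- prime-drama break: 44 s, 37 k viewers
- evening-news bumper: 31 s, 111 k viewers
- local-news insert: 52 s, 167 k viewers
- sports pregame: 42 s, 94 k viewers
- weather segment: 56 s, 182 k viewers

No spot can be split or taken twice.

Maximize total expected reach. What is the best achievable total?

484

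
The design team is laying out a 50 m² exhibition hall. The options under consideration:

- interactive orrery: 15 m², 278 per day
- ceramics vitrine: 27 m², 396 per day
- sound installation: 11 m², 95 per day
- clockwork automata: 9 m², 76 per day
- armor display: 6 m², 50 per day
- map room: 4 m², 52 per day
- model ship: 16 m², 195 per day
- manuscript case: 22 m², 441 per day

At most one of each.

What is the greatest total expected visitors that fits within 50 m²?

By expected visitors per m²: manuscript case 20.05, interactive orrery 18.53, ceramics vitrine 14.67, map room 13.00 lead.
The ratio ordering already packs tightly: interactive orrery + clockwork automata + map room + manuscript case, 50 m², 847.
Next best is ceramics vitrine + manuscript case at 837 (49 m²) — short by 10.

847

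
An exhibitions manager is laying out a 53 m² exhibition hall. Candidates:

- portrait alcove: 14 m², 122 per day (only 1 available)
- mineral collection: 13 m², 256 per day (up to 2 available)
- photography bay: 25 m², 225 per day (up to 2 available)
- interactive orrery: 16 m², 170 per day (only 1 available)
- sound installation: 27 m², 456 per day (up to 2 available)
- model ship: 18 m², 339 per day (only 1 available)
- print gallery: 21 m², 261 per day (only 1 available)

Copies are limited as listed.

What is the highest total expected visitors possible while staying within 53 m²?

By expected visitors per m²: mineral collection 19.69, model ship 18.83, sound installation 16.89, print gallery 12.43 lead.
A density-first pass picks 2×mineral collection + model ship — 851 at 44 m².
Dropping model ship frees 18 m²; slotting in sound installation (27 m²) lifts the total to 968 at 53 m².
Every other selection either busts 53 m² or exceeds an availability limit or fails to beat 968.

968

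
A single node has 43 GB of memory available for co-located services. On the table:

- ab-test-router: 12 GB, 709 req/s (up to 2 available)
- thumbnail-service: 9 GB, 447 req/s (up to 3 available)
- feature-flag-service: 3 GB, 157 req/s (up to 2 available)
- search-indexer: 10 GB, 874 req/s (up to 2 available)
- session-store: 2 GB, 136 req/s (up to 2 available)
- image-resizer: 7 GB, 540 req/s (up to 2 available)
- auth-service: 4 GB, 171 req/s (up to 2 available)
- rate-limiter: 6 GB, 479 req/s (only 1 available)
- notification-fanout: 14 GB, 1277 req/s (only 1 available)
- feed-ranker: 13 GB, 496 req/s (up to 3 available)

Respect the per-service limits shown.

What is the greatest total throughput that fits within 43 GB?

Taking the top-ratio services first gives 2×search-indexer + session-store + rate-limiter + notification-fanout for 3640 (42 GB).
The 6 GB tied up in rate-limiter is better spent on image-resizer — total rises to 3701 (43 GB).

3701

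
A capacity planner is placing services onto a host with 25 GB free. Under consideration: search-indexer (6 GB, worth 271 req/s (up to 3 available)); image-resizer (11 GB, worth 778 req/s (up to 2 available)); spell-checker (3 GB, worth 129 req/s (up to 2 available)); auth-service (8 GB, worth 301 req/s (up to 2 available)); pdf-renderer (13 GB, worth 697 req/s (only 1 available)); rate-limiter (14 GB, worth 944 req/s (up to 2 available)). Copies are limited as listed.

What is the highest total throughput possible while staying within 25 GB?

Greedy by ratio would take 2×image-resizer + spell-checker: 25 GB used, total 1685.
The 14 GB tied up in image-resizer and spell-checker is better spent on rate-limiter — total rises to 1722 (25 GB).
Nothing else within 25 GB beats 1722.

1722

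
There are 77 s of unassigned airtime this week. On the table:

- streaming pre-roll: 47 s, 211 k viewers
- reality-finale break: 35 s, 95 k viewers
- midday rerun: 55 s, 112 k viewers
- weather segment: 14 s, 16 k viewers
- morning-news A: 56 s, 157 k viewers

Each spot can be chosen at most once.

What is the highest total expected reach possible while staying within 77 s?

227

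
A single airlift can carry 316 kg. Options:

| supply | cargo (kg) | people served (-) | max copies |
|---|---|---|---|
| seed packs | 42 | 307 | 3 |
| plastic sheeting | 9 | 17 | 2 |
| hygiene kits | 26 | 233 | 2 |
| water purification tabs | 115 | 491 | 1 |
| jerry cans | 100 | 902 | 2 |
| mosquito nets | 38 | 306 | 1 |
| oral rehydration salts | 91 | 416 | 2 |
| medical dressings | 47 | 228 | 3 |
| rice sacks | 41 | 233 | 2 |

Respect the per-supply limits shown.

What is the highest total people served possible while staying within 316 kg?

2667

Density check — jerry cans 9.02, hygiene kits 8.96, mosquito nets 8.05 are the best per kg.
Greedy by ratio would take 2×plastic sheeting + 2×hygiene kits + 2×jerry cans + mosquito nets: 308 kg used, total 2610.
The 35 kg tied up in plastic sheeting and hygiene kits is better spent on seed packs — total rises to 2667 (315 kg).
That's the maximum — no swap from here does better than 2667.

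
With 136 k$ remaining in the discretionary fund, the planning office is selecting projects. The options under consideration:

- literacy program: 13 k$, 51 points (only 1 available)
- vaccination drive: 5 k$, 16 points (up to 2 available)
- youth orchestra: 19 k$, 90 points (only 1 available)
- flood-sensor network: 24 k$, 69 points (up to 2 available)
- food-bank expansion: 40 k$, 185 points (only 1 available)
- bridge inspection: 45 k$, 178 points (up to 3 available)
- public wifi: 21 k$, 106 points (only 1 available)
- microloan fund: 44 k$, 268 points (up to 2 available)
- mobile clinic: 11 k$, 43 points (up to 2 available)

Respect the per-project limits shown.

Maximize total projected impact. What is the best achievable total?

748

By projected impact per k$: microloan fund 6.09, public wifi 5.05, youth orchestra 4.74 lead.
Vaccination drive + youth orchestra + public wifi + 2×microloan fund uses 133 of the 136 k$ and totals 748.
Every other selection either busts 136 k$ or exceeds an availability limit or fails to beat 748.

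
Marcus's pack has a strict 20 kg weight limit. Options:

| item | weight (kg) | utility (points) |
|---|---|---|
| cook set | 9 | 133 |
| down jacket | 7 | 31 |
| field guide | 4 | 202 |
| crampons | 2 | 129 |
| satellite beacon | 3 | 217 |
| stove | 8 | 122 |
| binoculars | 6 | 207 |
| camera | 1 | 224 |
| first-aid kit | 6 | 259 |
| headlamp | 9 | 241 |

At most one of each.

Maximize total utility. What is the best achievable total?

Density check — camera 224.00, satellite beacon 72.33, crampons 64.50, field guide 50.50 are the best per kg.
The ratio heuristic lands on field guide + crampons + satellite beacon + camera + first-aid kit (1031) but leaves 4 kg idle.
Replace crampons with binoculars: the trade gains 78 net, giving 1109 at 20 kg.
Nothing else within 20 kg beats 1109.

1109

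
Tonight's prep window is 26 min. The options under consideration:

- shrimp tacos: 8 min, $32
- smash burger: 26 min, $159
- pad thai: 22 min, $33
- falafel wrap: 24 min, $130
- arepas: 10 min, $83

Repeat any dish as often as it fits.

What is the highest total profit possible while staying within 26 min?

166

The ratio ordering already packs tightly: 2×arepas, 20 min, 166.
Nothing else within 26 min beats 166.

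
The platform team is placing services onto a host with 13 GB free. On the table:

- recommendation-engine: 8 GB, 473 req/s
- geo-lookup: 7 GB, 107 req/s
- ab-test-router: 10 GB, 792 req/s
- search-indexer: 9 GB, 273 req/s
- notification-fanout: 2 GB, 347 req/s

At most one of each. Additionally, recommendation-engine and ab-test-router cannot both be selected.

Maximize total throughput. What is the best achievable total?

Ab-test-router + notification-fanout uses 12 of the 13 GB and totals 1139.

1139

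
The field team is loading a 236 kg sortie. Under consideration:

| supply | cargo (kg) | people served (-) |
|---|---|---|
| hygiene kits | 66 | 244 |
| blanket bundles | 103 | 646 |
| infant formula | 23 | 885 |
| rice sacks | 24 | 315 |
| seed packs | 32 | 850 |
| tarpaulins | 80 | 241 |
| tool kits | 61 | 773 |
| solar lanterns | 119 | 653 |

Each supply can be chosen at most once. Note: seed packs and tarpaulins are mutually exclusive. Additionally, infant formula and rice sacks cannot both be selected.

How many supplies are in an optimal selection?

Optimal total is 3161.
One optimal bundle: infant formula + seed packs + tool kits + solar lanterns (235 kg).
Every optimal selection uses 4 supplies.

4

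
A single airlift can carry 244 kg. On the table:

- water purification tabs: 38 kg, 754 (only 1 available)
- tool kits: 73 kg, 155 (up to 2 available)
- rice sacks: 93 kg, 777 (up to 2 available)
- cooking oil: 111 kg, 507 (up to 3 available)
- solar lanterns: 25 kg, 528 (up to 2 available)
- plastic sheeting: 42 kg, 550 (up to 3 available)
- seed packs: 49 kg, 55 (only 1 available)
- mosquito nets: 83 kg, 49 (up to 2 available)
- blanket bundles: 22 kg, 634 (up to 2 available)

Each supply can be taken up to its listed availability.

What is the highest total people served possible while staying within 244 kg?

4200

The ratio heuristic lands on water purification tabs + 2×solar lanterns + 2×plastic sheeting + 2×blanket bundles (4178) but leaves 28 kg idle.
Dropping solar lanterns frees 25 kg; slotting in plastic sheeting (42 kg) lifts the total to 4200 at 233 kg.
No other feasible combination exceeds 4200.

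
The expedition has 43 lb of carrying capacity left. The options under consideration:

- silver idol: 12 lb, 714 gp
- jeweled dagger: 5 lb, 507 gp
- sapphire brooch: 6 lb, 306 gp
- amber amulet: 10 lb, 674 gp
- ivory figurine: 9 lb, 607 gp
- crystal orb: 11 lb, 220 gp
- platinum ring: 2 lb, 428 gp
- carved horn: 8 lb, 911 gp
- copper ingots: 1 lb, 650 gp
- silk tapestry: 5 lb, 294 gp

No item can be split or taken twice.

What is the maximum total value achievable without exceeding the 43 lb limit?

Greedy by ratio would take jeweled dagger + amber amulet + ivory figurine + platinum ring + carved horn + copper ingots + silk tapestry: 40 lb used, total 4071.
Dropping ivory figurine frees 9 lb; slotting in silver idol (12 lb) lifts the total to 4178 at 43 lb.
An exhaustive check of the 1024 subsets confirms 4178.

4178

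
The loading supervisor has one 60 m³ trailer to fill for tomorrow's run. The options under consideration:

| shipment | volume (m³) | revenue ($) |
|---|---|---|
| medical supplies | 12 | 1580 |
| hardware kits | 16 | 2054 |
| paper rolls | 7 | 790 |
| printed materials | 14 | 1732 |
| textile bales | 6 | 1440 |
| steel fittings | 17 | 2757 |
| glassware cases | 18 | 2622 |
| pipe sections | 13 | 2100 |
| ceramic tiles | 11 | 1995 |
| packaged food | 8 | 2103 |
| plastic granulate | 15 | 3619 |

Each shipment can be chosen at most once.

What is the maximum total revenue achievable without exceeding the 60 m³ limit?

Greedy by ratio would take textile bales + steel fittings + ceramic tiles + packaged food + plastic granulate: 57 m³ used, total 11914.
The 17 m³ tied up in steel fittings is better spent on paper rolls + pipe sections — total rises to 12047 (60 m³).
Every other selection either busts 60 m³ or fails to beat 12047.

12047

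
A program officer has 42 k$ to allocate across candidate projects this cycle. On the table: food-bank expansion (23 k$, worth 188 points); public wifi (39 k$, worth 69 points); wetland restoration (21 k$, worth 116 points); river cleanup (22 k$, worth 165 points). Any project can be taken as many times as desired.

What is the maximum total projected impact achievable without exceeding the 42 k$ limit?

232

The ratio heuristic lands on food-bank expansion (188) but leaves 19 k$ idle.
The 23 k$ tied up in food-bank expansion is better spent on 2×wetland restoration — total rises to 232 (42 k$).
Nothing else within 42 k$ beats 232.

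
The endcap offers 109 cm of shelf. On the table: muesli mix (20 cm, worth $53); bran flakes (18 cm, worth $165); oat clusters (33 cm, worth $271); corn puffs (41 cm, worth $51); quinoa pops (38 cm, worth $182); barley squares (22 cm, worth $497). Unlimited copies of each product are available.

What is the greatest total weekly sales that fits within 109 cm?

2153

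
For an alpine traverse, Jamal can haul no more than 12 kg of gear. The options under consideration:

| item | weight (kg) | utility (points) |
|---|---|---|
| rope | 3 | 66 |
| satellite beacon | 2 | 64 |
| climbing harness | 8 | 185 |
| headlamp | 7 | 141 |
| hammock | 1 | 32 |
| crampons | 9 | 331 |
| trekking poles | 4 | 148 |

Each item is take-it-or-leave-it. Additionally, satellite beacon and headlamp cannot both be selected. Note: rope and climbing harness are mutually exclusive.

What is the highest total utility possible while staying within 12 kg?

427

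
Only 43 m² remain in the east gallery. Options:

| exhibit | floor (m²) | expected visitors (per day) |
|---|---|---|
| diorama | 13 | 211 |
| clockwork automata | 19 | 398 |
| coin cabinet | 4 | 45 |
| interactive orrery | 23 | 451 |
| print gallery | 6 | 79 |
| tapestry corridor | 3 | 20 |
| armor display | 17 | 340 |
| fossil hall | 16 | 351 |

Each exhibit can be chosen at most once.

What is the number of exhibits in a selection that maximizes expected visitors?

Best achievable expected visitors is 849.
One optimal bundle: clockwork automata + interactive orrery (42 m²).
Any selection reaching 849 contains exactly 2 exhibits.

2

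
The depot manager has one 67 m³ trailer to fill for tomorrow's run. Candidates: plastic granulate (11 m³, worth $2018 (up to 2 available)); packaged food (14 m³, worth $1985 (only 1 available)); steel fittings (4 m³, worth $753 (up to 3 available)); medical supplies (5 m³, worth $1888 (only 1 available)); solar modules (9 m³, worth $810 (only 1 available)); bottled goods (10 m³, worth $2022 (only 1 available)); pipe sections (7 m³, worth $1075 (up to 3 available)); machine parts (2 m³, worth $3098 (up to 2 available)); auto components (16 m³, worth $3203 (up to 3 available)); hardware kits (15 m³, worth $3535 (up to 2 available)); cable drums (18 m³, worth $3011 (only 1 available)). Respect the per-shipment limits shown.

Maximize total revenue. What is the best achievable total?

20616

Greedy by ratio would take medical supplies + bottled goods + 2×machine parts + auto components + 2×hardware kits: 65 m³ used, total 20379.
Dropping bottled goods frees 10 m³; slotting in 3×steel fittings (12 m³) lifts the total to 20616 at 67 m³.
Every other selection either busts 67 m³ or exceeds an availability limit or fails to beat 20616.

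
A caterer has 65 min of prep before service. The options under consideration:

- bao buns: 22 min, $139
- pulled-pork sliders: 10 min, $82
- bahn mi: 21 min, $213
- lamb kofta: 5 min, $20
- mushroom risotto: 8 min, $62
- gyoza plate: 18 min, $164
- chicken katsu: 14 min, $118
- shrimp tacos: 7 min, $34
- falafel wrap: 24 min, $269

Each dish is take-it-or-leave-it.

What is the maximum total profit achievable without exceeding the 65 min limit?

Ranking by ratio (profit/min): falafel wrap 11.21, bahn mi 10.14, gyoza plate 9.11, chicken katsu 8.43.
Taking bahn mi + gyoza plate + falafel wrap: 63 min used, 646 in profit.
The closest alternative, pulled-pork sliders + bahn mi + mushroom risotto + falafel wrap, reaches only 626.

646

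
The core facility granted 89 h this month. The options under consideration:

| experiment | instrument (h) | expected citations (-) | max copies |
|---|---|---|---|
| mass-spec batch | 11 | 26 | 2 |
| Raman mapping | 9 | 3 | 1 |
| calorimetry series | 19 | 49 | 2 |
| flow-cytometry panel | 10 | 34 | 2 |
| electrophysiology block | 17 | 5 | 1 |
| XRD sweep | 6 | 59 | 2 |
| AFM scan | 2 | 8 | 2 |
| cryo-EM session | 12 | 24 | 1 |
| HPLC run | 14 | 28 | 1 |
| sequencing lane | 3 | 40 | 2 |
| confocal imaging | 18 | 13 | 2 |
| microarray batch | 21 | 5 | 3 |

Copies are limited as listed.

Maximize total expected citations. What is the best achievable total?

398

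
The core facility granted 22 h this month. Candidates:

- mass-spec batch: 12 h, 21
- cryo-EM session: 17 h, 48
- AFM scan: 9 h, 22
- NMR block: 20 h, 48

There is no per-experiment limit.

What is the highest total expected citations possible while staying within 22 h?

Best packing: cryo-EM session — 17 h, 48 total.
No other feasible combination exceeds 48.

48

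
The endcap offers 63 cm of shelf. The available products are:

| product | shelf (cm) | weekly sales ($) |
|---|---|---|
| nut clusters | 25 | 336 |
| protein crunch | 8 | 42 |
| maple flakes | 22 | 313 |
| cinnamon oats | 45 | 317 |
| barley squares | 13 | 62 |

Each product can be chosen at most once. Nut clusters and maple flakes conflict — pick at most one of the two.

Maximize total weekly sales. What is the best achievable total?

Nut clusters + protein crunch + barley squares uses 46 of the 63 cm and totals 440.

440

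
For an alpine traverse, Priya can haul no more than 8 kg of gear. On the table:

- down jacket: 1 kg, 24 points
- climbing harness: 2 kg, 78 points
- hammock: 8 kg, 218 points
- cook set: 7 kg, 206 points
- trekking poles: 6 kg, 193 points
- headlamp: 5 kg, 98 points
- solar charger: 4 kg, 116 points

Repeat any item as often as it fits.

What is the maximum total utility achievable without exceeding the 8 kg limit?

312

By utility per kg: climbing harness 39.00, trekking poles 32.17, cook set 29.43, solar charger 29.00 lead.
4×climbing harness uses 8 of the 8 kg and totals 312.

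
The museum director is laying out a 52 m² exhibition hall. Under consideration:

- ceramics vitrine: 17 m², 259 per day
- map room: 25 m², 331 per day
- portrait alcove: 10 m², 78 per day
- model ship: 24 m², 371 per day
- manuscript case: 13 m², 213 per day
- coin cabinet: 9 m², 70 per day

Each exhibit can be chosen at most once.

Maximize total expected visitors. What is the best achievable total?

By expected visitors per m²: manuscript case 16.38, model ship 15.46, ceramics vitrine 15.24 lead.
A density-first pass picks portrait alcove + model ship + manuscript case — 662 at 47 m².
The 13 m² tied up in manuscript case is better spent on ceramics vitrine — total rises to 708 (51 m²).
Next best is map room + model ship at 702 (49 m²) — short by 6.

708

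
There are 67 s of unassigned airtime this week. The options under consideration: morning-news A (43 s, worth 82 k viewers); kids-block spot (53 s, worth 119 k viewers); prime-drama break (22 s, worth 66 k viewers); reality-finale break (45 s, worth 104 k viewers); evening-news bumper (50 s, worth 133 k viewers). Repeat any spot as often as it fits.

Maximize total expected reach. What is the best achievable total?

The ratio ordering already packs tightly: 3×prime-drama break, 66 s, 198.

198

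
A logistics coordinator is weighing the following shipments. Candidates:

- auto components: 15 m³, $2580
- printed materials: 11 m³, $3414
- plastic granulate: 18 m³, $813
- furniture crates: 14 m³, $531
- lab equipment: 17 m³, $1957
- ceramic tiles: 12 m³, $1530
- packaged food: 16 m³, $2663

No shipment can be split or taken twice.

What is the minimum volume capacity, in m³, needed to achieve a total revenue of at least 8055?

42

Minimise m³ subject to total revenue ≥ 8055.
Taking auto components + printed materials + packaged food gives 8657 (≥ 8055) for 42 m³.
Any bundle with less than 42 m³ falls short of 8055.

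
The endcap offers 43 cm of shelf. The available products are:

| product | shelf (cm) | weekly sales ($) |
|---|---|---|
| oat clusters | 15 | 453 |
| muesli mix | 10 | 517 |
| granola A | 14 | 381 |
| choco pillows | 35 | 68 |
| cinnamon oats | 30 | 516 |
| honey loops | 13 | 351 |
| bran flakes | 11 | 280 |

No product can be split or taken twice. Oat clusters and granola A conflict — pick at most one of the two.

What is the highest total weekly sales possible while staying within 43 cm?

Best packing: oat clusters + muesli mix + honey loops — 38 cm, 1321 total.
Runner-up oat clusters + muesli mix + bran flakes tops out at 1250.

1321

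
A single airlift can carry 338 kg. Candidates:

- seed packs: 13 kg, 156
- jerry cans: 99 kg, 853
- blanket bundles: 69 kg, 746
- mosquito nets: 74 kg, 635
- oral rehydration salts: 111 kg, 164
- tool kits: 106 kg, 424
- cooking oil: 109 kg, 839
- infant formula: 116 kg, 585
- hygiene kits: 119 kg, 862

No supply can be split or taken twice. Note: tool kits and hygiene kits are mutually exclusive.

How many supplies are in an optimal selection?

Best achievable people served is 2617.
For example seed packs + jerry cans + blanket bundles + hygiene kits achieves it, using 300 kg.
Every optimal selection uses 4 supplies.

4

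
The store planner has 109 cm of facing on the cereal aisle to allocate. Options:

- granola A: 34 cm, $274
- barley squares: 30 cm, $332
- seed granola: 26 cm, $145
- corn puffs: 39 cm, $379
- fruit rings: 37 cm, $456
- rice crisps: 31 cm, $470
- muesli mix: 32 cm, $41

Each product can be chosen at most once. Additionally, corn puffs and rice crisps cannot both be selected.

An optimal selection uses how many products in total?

Best achievable weekly sales is 1258.
One optimal bundle: barley squares + fruit rings + rice crisps (98 cm).
Every optimal selection uses 3 products.

3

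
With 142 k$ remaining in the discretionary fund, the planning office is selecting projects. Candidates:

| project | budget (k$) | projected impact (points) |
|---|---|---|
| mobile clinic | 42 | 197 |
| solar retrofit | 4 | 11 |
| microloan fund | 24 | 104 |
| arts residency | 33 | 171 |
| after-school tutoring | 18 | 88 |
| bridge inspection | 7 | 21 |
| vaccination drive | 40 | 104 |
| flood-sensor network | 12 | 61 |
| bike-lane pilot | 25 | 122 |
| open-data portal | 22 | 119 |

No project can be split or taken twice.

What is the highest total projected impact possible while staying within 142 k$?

A density-first pass picks microloan fund + arts residency + after-school tutoring + bridge inspection + flood-sensor network + bike-lane pilot + open-data portal — 686 at 141 k$.
Replace microloan fund and bridge inspection and flood-sensor network with mobile clinic: the trade gains 11 net, giving 697 at 140 k$.
The closest alternative, mobile clinic + arts residency + bridge inspection + flood-sensor network + bike-lane pilot + open-data portal, reaches only 691.

697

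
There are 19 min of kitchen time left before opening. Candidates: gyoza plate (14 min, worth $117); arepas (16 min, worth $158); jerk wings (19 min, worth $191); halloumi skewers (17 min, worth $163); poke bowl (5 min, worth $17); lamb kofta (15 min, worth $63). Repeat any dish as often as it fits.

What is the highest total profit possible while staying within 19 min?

191

Density check — jerk wings 10.05, arepas 9.88, halloumi skewers 9.59 are the best per min.
Taking jerk wings: 19 min used, 191 in profit.
Every other selection either busts 19 min or fails to beat 191.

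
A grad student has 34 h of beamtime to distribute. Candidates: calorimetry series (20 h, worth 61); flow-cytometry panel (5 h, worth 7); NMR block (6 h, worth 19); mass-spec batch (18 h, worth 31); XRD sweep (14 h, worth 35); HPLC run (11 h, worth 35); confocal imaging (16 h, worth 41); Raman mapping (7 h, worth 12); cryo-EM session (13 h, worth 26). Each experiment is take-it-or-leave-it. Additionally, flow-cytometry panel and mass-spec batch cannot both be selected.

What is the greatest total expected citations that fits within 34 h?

96

Greedy by ratio would take NMR block + HPLC run + confocal imaging: 33 h used, total 95.
Reworking the packing: calorimetry series + XRD sweep uses 34 h and improves the total to 96.
Calorimetry series + HPLC run matches that 96 at 31 h; no feasible combination exceeds it.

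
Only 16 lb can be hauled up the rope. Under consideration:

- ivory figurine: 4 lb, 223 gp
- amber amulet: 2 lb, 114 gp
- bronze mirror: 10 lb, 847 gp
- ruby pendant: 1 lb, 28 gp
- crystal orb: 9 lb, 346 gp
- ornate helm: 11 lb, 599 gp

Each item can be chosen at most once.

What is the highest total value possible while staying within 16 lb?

Best packing: ivory figurine + amber amulet + bronze mirror — 16 lb, 1184 total.
No other feasible combination exceeds 1184.

1184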